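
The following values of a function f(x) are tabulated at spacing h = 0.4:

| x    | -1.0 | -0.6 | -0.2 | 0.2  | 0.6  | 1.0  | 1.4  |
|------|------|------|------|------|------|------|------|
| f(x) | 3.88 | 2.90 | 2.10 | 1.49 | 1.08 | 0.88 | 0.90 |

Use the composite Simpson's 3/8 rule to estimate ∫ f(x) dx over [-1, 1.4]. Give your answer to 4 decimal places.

4.2960

h = 0.4, n = 6.
(3h/8)·[y₀ + 3y₁ + 3y₂ + 2y₃ + 3y₄ + 3y₅ + y₆] = 0.15·(28.64) = 4.2960.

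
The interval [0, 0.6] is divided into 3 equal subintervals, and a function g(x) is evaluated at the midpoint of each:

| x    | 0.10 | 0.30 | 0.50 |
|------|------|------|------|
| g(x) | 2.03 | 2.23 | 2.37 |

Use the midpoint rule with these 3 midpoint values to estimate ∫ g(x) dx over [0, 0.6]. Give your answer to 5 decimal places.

1.32600

h = 0.2, n = 3.
h·[y(m₁) + y(m₂) + y(m₃)] = 0.2·(6.63) = 1.32600.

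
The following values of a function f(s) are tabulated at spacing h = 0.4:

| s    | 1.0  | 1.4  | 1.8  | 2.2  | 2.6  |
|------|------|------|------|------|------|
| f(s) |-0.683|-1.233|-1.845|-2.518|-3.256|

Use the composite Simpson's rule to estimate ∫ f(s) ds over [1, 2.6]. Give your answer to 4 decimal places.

h = 0.4, n = 4.
(h/3)·[y₀ + 4y₁ + 2y₂ + 4y₃ + y₄] = 0.133333·(-22.633) = -3.0177.

-3.0177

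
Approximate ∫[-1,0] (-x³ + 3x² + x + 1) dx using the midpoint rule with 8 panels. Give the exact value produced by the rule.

h = (0 − (-1))/8 = 0.125.
Midpoints m₁,…,m₈ = -0.9375, -0.8125, -0.6875, -0.5625, -0.4375, -0.3125, -0.1875, -0.0625.
f(m₁)=3.523193359375, f(m₂)=2.704345703125, f(m₃)=2.055419921875, f(m₄)=1.564697265625, f(m₅)=1.220458984375, f(m₆)=1.010986328125, f(m₇)=0.924560546875, f(m₈)=0.949462890625.
h·[f(m₁) + f(m₂) + f(m₃) + f(m₄) + f(m₅) + f(m₆) + f(m₇) + f(m₈)] = 0.125·(13.953125) = 1.744140625.

1.744140625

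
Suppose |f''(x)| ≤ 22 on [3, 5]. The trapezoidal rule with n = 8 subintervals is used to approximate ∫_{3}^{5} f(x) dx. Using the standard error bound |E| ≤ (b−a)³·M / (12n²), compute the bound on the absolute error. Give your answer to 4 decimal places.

0.2292

|E| ≤ (2)³·22 / (12·8²) = 176/768 = 0.2292.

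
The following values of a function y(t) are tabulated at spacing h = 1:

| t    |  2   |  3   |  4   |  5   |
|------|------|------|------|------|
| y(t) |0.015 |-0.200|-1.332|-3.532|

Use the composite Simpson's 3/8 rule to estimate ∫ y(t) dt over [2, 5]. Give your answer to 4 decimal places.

h = 1, n = 3.
(3h/8)·[y₀ + 3y₁ + 3y₂ + y₃] = 0.375·(-8.113) = -3.0424.

-3.0424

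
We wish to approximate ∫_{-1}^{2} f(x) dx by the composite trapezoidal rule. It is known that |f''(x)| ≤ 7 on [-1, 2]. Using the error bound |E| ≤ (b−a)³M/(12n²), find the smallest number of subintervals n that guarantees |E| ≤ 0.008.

Need 189/(12n²) ≤ 0.008.
n² ≥ 189/(12·0.008) = 1968.75 ⇒ n ≥ 44.3706, so the smallest n is 45.

45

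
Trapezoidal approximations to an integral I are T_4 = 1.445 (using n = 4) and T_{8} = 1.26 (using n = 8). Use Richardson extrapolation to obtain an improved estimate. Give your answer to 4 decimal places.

R = (4·T_{8} − T_4) / 3 = (4·1.26 − 1.445)/3 = (3.595)/3 = 1.1983.

1.1983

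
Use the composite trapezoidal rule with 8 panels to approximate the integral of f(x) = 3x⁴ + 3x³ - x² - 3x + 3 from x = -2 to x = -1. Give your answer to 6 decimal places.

h = (-1 − (-2))/8 = 0.125.
Nodes x₀,…,x₈ = -2, -1.875, -1.75, -1.625, -1.5, -1.375, -1.25, -1.125, -1.
f(x) = 3x⁴ + 3x³ - x² - 3x + 3: f₀=29, f₁=22.412841796875, f₂=17.24609375, f₃=13.280029296875, f₄=10.3125, f₅=8.158935546875, f₆=6.65234375, f₇=5.643310546875, f₈=5.
(h/2)·[f₀ + 2f₁ + 2f₂ + 2f₃ + 2f₄ + 2f₅ + 2f₆ + 2f₇ + f₈] = 0.0625·(201.412109375) = 12.588257.

12.588257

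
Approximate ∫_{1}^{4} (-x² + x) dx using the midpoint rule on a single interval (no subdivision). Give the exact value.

-11.25

M = (b−a)·f(2.5) = 3·(-3.75) = -11.25.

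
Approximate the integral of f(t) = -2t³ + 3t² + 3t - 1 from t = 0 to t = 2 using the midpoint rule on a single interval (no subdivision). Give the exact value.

M = (b−a)·f(1) = 2·(3) = 6.

6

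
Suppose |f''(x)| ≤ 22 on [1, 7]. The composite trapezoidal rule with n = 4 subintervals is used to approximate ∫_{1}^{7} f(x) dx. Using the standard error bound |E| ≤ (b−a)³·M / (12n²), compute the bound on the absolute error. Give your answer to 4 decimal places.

24.7500

|E| ≤ (6)³·22 / (12·4²) = 4752/192 = 24.7500.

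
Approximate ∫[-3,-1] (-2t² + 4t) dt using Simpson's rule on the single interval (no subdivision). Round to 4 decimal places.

-33.3333

S = (b−a)/6 · [f(-3) + 4f(-2) + f(-1)] = 0.333333·[(-30) + 4·(-16) + (-6)] = -33.3333.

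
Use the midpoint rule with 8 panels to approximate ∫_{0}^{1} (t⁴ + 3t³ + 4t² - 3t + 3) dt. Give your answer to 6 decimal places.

h = (1 − 0)/8 = 0.125.
Midpoints m₁,…,m₈ = 0.0625, 0.1875, 0.3125, 0.4375, 0.5625, 0.6875, 0.8125, 0.9375.
f(m₁)=2.8288726806640625, f(m₂)=2.5991363525390625, f(m₃)=2.5542144775390625, f(m₄)=2.7409820556640625, f(m₅)=3.2121734619140625, f(m₆)=4.0263824462890625, f(m₇)=5.2480621337890625, f(m₈)=6.9475250244140625.
h·[f(m₁) + f(m₂) + f(m₃) + f(m₄) + f(m₅) + f(m₆) + f(m₇) + f(m₈)] = 0.125·(30.1573486328125) = 3.769669.

3.769669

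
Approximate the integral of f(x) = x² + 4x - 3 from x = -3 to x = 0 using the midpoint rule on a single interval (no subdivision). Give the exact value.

-20.25

M = (b−a)·f(-1.5) = 3·(-6.75) = -20.25.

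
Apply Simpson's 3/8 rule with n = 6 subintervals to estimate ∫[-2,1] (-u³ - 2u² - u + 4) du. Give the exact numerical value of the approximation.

11.25

h = (1 − (-2))/6 = 0.5.
Nodes u₀,…,u₆ = -2, -1.5, -1, -0.5, 0, 0.5, 1.
f(u) = -u³ - 2u² - u + 4: f₀=6, f₁=4.375, f₂=4, f₃=4.125, f₄=4, f₅=2.875, f₆=0.
(3h/8)·[f₀ + 3f₁ + 3f₂ + 2f₃ + 3f₄ + 3f₅ + f₆] = 0.1875·(60) = 11.25.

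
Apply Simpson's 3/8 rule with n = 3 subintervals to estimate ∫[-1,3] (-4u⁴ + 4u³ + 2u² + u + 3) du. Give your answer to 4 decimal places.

h = (3 − (-1))/3 = 1.333333.
Nodes u₀,…,u₃ = -1, 0.333333, 1.666667, 3.
f(u) = -4u⁴ + 4u³ + 2u² + u + 3: f₀=-4, f₁=3.654321, f₂=-2.123457, f₃=-192.
(3h/8)·[f₀ + 3f₁ + 3f₂ + f₃] = 0.5·(-191.407407) = -95.7037.

-95.7037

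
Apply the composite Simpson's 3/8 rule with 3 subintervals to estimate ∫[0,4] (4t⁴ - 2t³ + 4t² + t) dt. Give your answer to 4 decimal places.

h = (4 − 0)/3 = 1.333333.
Nodes t₀,…,t₃ = 0, 1.333333, 2.666667, 4.
f(t) = 4t⁴ - 2t³ + 4t² + t: f₀=0, f₁=16.345679, f₂=195.456790, f₃=964.
(3h/8)·[f₀ + 3f₁ + 3f₂ + f₃] = 0.5·(1599.407407) = 799.7037.

799.7037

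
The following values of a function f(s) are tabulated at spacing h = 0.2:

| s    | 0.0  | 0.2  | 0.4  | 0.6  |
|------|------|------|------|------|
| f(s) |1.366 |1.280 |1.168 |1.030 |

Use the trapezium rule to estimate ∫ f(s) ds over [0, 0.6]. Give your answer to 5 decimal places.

0.72920

h = 0.2, n = 3.
(h/2)·[y₀ + 2y₁ + 2y₂ + y₃] = 0.1·(7.292) = 0.72920.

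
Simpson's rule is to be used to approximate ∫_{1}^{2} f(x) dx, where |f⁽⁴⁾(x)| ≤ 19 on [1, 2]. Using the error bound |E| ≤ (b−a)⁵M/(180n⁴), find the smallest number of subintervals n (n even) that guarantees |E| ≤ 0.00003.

8

Need 19/(180n⁴) ≤ 0.00003.
n⁴ ≥ 19/(180·0.00003) = 3518.52 ⇒ n ≥ 7.7018, so the smallest even n is 8. (n must be even for Simpson's rule.)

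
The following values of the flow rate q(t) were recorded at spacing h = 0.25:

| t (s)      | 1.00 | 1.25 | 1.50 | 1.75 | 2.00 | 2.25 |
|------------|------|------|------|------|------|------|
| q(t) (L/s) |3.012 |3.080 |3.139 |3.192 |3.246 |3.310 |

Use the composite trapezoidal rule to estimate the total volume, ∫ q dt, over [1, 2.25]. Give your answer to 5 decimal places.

h = 0.25, n = 5.
(h/2)·[y₀ + 2y₁ + 2y₂ + 2y₃ + 2y₄ + y₅] = 0.125·(31.636) = 3.95450.

3.95450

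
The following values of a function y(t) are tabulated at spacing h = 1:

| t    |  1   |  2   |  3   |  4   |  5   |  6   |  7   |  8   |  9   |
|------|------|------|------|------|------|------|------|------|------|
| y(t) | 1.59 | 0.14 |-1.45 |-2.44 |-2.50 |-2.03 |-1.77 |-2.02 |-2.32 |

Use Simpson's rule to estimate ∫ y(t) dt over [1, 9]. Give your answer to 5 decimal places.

h = 1, n = 8.
(h/3)·[y₀ + 4y₁ + 2y₂ + 4y₃ + 2y₄ + 4y₅ + 2y₆ + 4y₇ + y₈] = 0.333333·(-37.57) = -12.52333.

-12.52333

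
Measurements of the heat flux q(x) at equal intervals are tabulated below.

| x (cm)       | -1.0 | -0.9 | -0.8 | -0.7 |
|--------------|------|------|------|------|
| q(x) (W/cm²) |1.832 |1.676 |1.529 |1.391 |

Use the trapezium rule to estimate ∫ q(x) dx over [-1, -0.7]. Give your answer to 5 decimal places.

0.48165

h = 0.1, n = 3.
(h/2)·[y₀ + 2y₁ + 2y₂ + y₃] = 0.05·(9.633) = 0.48165.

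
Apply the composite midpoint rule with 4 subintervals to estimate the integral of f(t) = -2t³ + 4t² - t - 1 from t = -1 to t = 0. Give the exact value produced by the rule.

1.296875

h = (0 − (-1))/4 = 0.25.
Midpoints m₁,…,m₄ = -0.875, -0.625, -0.375, -0.125.
f(m₁)=4.27734375, f(m₂)=1.67578125, f(m₃)=0.04296875, f(m₄)=-0.80859375.
h·[f(m₁) + f(m₂) + f(m₃) + f(m₄)] = 0.25·(5.1875) = 1.296875.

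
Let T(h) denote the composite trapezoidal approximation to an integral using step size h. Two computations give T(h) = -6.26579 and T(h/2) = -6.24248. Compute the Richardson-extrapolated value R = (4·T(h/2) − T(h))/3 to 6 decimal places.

-6.234710

R = (4·T(h/2) − T(h)) / 3 = (4·(-6.24248) − (-6.26579))/3 = (-18.70413)/3 = -6.234710.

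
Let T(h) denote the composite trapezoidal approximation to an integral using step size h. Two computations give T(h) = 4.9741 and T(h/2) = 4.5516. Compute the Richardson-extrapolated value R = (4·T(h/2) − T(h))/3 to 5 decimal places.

4.41077

R = (4·T(h/2) − T(h)) / 3 = (4·4.5516 − 4.9741)/3 = (13.2323)/3 = 4.41077.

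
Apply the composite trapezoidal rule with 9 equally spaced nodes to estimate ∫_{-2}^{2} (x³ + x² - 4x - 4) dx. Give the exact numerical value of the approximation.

h = (2 − (-2))/8 = 0.5.
Nodes x₀,…,x₈ = -2, -1.5, -1, -0.5, 0, 0.5, 1, 1.5, 2.
f(x) = x³ + x² - 4x - 4: f₀=0, f₁=0.875, f₂=0, f₃=-1.875, f₄=-4, f₅=-5.625, f₆=-6, f₇=-4.375, f₈=0.
(h/2)·[f₀ + 2f₁ + 2f₂ + 2f₃ + 2f₄ + 2f₅ + 2f₆ + 2f₇ + f₈] = 0.25·(-42) = -10.5.

-10.5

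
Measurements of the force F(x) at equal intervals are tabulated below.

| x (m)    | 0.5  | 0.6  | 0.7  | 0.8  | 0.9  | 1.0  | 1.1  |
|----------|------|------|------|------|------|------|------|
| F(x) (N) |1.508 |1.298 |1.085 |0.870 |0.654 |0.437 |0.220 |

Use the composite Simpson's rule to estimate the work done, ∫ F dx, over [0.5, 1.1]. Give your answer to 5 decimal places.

h = 0.1, n = 6.
(h/3)·[y₀ + 4y₁ + 2y₂ + 4y₃ + 2y₄ + 4y₅ + y₆] = 0.033333·(15.626) = 0.52087.

0.52087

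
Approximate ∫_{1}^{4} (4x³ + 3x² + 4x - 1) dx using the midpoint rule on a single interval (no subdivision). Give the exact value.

M = (b−a)·f(2.5) = 3·(90.25) = 270.75.

270.75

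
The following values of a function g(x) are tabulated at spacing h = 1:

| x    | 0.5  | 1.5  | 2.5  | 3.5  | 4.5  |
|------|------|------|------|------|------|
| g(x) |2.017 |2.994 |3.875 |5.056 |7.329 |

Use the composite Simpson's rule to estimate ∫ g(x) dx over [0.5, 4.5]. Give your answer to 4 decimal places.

h = 1, n = 4.
(h/3)·[y₀ + 4y₁ + 2y₂ + 4y₃ + y₄] = 0.333333·(49.296) = 16.4320.

16.4320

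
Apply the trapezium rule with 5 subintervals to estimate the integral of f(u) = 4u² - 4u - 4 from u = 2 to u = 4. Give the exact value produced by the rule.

42.88

h = (4 − 2)/5 = 0.4.
Nodes u₀,…,u₅ = 2, 2.4, 2.8, 3.2, 3.6, 4.
f(u) = 4u² - 4u - 4: f₀=4, f₁=9.44, f₂=16.16, f₃=24.16, f₄=33.44, f₅=44.
(h/2)·[f₀ + 2f₁ + 2f₂ + 2f₃ + 2f₄ + f₅] = 0.2·(214.4) = 42.88.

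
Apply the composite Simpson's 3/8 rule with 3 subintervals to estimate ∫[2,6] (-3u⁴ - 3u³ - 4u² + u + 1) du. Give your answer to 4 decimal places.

-5875.1111

h = (6 − 2)/3 = 1.333333.
Nodes u₀,…,u₃ = 2, 3.333333, 4.666667, 6.
f(u) = -3u⁴ - 3u³ - 4u² + u + 1: f₀=-85, f₁=-521.592593, f₂=-1809.148148, f₃=-4673.
(3h/8)·[f₀ + 3f₁ + 3f₂ + f₃] = 0.5·(-11750.222222) = -5875.1111.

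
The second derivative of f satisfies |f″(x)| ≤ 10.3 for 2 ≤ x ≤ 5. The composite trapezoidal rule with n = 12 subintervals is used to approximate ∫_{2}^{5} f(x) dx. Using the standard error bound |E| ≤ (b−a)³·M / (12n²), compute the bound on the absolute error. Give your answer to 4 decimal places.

|E| ≤ (3)³·10.3 / (12·12²) = 278.1/1728 = 0.1609.

0.1609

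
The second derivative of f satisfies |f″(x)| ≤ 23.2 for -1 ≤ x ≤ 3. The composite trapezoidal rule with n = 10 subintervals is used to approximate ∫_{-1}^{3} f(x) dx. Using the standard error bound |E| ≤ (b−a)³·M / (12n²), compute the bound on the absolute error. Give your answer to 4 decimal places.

1.2373

|E| ≤ (4)³·23.2 / (12·10²) = 1484.8/1200 = 1.2373.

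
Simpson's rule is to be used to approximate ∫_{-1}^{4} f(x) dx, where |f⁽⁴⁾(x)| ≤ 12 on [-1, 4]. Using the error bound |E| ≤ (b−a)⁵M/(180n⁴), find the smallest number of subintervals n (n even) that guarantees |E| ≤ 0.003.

18

Need 37500/(180n⁴) ≤ 0.003.
n⁴ ≥ 37500/(180·0.003) = 69444.4 ⇒ n ≥ 16.2334, so the smallest even n is 18. (n must be even for Simpson's rule.)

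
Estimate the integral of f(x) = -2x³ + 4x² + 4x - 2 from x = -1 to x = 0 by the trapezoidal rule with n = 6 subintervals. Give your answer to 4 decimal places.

-2.1343

h = (0 − (-1))/6 = 0.166667.
Nodes x₀,…,x₆ = -1, -0.833333, -0.666667, -0.5, -0.333333, -0.166667, 0.
f(x) = -2x³ + 4x² + 4x - 2: f₀=0, f₁=-1.398148, f₂=-2.296296, f₃=-2.75, f₄=-2.814815, f₅=-2.546296, f₆=-2.
(h/2)·[f₀ + 2f₁ + 2f₂ + 2f₃ + 2f₄ + 2f₅ + f₆] = 0.083333·(-25.611111) = -2.1343.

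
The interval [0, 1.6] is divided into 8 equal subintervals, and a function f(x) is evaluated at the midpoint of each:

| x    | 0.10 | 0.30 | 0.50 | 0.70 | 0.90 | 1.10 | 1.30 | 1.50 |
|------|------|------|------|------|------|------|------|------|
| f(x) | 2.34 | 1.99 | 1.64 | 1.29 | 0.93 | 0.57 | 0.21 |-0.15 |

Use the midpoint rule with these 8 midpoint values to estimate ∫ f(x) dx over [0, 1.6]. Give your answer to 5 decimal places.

1.76400

h = 0.2, n = 8.
h·[y(m₁) + y(m₂) + y(m₃) + y(m₄) + y(m₅) + y(m₆) + y(m₇) + y(m₈)] = 0.2·(8.82) = 1.76400.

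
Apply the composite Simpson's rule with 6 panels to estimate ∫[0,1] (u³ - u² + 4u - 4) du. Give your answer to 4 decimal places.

h = (1 − 0)/6 = 0.166667.
Nodes u₀,…,u₆ = 0, 0.166667, 0.333333, 0.5, 0.666667, 0.833333, 1.
f(u) = u³ - u² + 4u - 4: f₀=-4, f₁=-3.356481, f₂=-2.740741, f₃=-2.125, f₄=-1.481481, f₅=-0.782407, f₆=0.
(h/3)·[f₀ + 4f₁ + 2f₂ + 4f₃ + 2f₄ + 4f₅ + f₆] = 0.055556·(-37.5) = -2.0833.

-2.0833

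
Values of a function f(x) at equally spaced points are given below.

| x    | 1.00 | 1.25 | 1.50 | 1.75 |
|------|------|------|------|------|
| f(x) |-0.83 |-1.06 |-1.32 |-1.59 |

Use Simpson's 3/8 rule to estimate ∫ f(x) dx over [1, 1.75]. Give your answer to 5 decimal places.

-0.89625

h = 0.25, n = 3.
(3h/8)·[y₀ + 3y₁ + 3y₂ + y₃] = 0.09375·(-9.56) = -0.89625.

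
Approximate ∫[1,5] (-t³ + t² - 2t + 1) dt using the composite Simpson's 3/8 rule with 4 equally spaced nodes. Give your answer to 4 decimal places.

h = (5 − 1)/3 = 1.333333.
Nodes t₀,…,t₃ = 1, 2.333333, 3.666667, 5.
f(t) = -t³ + t² - 2t + 1: f₀=-1, f₁=-10.925926, f₂=-42.185185, f₃=-109.
(3h/8)·[f₀ + 3f₁ + 3f₂ + f₃] = 0.5·(-269.333333) = -134.6667.

-134.6667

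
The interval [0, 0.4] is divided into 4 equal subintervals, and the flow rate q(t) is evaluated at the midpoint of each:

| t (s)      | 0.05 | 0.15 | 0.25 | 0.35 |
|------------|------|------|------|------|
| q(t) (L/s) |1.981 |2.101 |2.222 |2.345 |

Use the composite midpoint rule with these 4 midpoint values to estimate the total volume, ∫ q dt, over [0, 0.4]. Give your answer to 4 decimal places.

0.8649

h = 0.1, n = 4.
h·[y(m₁) + y(m₂) + y(m₃) + y(m₄)] = 0.1·(8.649) = 0.8649.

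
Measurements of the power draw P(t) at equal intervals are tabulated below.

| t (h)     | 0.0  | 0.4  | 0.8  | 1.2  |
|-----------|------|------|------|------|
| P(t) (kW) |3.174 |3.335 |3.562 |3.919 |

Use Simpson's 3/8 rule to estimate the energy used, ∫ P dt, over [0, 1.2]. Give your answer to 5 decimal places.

h = 0.4, n = 3.
(3h/8)·[y₀ + 3y₁ + 3y₂ + y₃] = 0.15·(27.784) = 4.16760.

4.16760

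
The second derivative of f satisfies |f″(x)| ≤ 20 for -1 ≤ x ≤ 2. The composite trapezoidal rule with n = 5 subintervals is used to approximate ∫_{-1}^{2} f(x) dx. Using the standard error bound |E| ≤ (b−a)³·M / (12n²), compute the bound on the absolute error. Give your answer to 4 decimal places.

1.8000

|E| ≤ (3)³·20 / (12·5²) = 540/300 = 1.8000.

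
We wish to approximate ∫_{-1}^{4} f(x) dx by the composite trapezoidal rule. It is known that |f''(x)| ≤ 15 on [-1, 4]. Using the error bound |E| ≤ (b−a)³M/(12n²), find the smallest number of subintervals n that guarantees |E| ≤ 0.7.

Need 1875/(12n²) ≤ 0.7.
n² ≥ 1875/(12·0.7) = 223.214 ⇒ n ≥ 14.9404, so the smallest n is 15.

15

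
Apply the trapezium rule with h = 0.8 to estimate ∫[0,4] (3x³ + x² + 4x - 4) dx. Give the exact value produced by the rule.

h = (4 − 0)/5 = 0.8.
Nodes x₀,…,x₅ = 0, 0.8, 1.6, 2.4, 3.2, 4.
f(x) = 3x³ + x² + 4x - 4: f₀=-4, f₁=1.376, f₂=17.248, f₃=52.832, f₄=117.344, f₅=220.
(h/2)·[f₀ + 2f₁ + 2f₂ + 2f₃ + 2f₄ + f₅] = 0.4·(593.6) = 237.44.

237.44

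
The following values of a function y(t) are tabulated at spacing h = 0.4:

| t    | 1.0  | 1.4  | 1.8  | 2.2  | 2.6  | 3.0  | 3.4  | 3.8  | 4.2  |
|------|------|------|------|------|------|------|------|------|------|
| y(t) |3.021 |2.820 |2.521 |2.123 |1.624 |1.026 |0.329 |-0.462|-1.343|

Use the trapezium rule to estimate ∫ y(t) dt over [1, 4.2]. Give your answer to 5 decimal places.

h = 0.4, n = 8.
(h/2)·[y₀ + 2y₁ + 2y₂ + 2y₃ + 2y₄ + 2y₅ + 2y₆ + 2y₇ + y₈] = 0.2·(21.640) = 4.32800.

4.32800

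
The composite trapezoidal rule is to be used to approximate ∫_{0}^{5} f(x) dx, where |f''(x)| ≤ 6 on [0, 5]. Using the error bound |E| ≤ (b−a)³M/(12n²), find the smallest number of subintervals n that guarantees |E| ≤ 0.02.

Need 750/(12n²) ≤ 0.02.
n² ≥ 750/(12·0.02) = 3125 ⇒ n ≥ 55.9017, so the smallest n is 56.

56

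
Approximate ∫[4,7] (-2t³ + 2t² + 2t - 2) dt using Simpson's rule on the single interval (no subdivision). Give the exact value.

S = (b−a)/6 · [f(4) + 4f(5.5) + f(7)] = 0.5·[(-90) + 4·(-263.25) + (-576)] = -859.5.

-859.5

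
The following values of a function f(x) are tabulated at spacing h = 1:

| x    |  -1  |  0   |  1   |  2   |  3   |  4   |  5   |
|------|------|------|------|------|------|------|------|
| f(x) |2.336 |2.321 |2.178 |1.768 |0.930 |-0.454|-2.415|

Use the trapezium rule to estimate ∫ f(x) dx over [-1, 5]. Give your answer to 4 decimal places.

h = 1, n = 6.
(h/2)·[y₀ + 2y₁ + 2y₂ + 2y₃ + 2y₄ + 2y₅ + y₆] = 0.5·(13.407) = 6.7035.

6.7035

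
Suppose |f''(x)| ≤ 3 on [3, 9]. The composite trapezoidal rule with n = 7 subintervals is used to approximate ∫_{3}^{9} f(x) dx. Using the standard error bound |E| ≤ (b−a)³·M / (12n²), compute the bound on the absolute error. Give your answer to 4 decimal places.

|E| ≤ (6)³·3 / (12·7²) = 648/588 = 1.1020.

1.1020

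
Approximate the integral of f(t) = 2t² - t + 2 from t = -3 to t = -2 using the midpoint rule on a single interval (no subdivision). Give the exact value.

17

M = (b−a)·f(-2.5) = 1·(17) = 17.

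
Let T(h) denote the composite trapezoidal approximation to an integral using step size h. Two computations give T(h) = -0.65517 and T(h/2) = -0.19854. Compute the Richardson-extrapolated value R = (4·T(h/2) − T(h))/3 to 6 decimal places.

-0.046330

R = (4·T(h/2) − T(h)) / 3 = (4·(-0.19854) − (-0.65517))/3 = (-0.13899)/3 = -0.046330.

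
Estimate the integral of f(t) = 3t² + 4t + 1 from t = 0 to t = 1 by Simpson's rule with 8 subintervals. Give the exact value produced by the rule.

4

h = (1 − 0)/8 = 0.125.
Nodes t₀,…,t₈ = 0, 0.125, 0.25, 0.375, 0.5, 0.625, 0.75, 0.875, 1.
f(t) = 3t² + 4t + 1: f₀=1, f₁=1.546875, f₂=2.1875, f₃=2.921875, f₄=3.75, f₅=4.671875, f₆=5.6875, f₇=6.796875, f₈=8.
(h/3)·[f₀ + 4f₁ + 2f₂ + 4f₃ + 2f₄ + 4f₅ + 2f₆ + 4f₇ + f₈] = 0.041667·(96) = 4.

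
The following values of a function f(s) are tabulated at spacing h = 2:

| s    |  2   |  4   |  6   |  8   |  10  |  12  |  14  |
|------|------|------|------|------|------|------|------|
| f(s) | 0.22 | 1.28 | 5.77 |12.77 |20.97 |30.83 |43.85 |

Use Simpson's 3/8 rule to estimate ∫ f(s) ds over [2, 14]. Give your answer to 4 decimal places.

h = 2, n = 6.
(3h/8)·[y₀ + 3y₁ + 3y₂ + 2y₃ + 3y₄ + 3y₅ + y₆] = 0.75·(246.16) = 184.6200.

184.6200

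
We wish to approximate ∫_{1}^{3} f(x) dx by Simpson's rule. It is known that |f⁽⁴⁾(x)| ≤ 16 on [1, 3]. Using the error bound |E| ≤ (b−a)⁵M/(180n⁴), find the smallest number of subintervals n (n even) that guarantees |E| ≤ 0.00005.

16

Need 512/(180n⁴) ≤ 0.00005.
n⁴ ≥ 512/(180·0.00005) = 56888.9 ⇒ n ≥ 15.4439, so the smallest even n is 16. (n must be even for Simpson's rule.)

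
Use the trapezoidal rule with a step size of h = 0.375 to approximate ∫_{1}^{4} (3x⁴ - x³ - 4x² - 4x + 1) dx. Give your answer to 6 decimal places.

h = (4 − 1)/8 = 0.375.
Nodes x₀,…,x₈ = 1, 1.375, 1.75, 2.125, 2.5, 2.875, 3.25, 3.625, 4.
f(x) = 3x⁴ - x³ - 4x² - 4x + 1: f₀=-5, f₁=-3.938720703125, f₂=4.52734375, f₃=26.014404296875, f₄=67.5625, f₅=137.635498046875, f₆=246.12109375, f₇=404.330810546875, f₈=625.
(h/2)·[f₀ + 2f₁ + 2f₂ + 2f₃ + 2f₄ + 2f₅ + 2f₆ + 2f₇ + f₈] = 0.1875·(2384.505859375) = 447.094849.

447.094849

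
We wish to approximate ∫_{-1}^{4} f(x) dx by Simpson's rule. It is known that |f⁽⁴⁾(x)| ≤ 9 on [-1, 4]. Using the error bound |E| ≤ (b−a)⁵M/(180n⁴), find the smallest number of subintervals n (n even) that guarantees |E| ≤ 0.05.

8

Need 28125/(180n⁴) ≤ 0.05.
n⁴ ≥ 28125/(180·0.05) = 3125 ⇒ n ≥ 7.4767, so the smallest even n is 8. (n must be even for Simpson's rule.)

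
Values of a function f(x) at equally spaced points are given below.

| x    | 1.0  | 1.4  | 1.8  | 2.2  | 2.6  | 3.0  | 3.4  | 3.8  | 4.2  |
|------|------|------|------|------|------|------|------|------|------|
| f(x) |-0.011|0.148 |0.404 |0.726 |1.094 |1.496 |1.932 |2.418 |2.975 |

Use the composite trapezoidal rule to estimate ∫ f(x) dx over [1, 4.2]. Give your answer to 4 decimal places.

3.8800

h = 0.4, n = 8.
(h/2)·[y₀ + 2y₁ + 2y₂ + 2y₃ + 2y₄ + 2y₅ + 2y₆ + 2y₇ + y₈] = 0.2·(19.400) = 3.8800.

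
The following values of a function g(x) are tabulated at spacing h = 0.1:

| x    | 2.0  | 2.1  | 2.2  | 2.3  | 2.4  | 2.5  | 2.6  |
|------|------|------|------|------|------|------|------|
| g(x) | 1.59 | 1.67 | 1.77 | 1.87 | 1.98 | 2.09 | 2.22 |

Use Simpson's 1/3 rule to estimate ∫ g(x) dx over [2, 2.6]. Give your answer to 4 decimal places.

1.1277

h = 0.1, n = 6.
(h/3)·[y₀ + 4y₁ + 2y₂ + 4y₃ + 2y₄ + 4y₅ + y₆] = 0.033333·(33.83) = 1.1277.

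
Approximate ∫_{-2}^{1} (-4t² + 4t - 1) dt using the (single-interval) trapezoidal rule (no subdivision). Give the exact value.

T = (b−a)/2 · [f(-2) + f(1)] = 1.5·[(-25) + (-1)] = -39.

-39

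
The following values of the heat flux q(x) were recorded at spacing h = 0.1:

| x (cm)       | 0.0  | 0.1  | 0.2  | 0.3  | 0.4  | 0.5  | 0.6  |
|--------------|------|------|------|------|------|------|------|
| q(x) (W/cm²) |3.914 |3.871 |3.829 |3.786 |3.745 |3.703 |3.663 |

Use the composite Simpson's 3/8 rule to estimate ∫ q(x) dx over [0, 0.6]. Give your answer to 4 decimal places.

h = 0.1, n = 6.
(3h/8)·[y₀ + 3y₁ + 3y₂ + 2y₃ + 3y₄ + 3y₅ + y₆] = 0.0375·(60.593) = 2.2722.

2.2722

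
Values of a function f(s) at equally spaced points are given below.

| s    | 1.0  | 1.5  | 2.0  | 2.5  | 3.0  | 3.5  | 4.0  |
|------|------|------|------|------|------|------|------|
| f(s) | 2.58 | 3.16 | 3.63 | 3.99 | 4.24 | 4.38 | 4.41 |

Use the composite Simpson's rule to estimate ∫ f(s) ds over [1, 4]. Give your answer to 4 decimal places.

11.4750

h = 0.5, n = 6.
(h/3)·[y₀ + 4y₁ + 2y₂ + 4y₃ + 2y₄ + 4y₅ + y₆] = 0.166667·(68.85) = 11.4750.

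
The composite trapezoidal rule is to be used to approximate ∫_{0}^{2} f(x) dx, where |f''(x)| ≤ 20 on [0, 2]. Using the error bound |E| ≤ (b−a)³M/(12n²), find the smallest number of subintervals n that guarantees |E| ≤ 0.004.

Need 160/(12n²) ≤ 0.004.
n² ≥ 160/(12·0.004) = 3333.33 ⇒ n ≥ 57.7350, so the smallest n is 58.

58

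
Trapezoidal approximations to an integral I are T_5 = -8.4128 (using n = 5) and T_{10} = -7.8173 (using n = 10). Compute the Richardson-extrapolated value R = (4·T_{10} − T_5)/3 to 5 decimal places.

R = (4·T_{10} − T_5) / 3 = (4·(-7.8173) − (-8.4128))/3 = (-22.8564)/3 = -7.61880.

-7.61880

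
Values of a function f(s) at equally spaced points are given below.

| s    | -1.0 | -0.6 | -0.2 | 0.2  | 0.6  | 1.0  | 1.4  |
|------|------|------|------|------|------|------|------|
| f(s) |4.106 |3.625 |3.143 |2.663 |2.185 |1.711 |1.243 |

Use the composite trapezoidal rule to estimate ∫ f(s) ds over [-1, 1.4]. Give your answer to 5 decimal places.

6.40060

h = 0.4, n = 6.
(h/2)·[y₀ + 2y₁ + 2y₂ + 2y₃ + 2y₄ + 2y₅ + y₆] = 0.2·(32.003) = 6.40060.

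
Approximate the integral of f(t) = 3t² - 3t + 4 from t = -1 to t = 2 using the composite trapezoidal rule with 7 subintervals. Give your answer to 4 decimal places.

16.7755

h = (2 − (-1))/7 = 0.428571.
Nodes t₀,…,t₇ = -1, -0.571429, -0.142857, 0.285714, 0.714286, 1.142857, 1.571429, 2.
f(t) = 3t² - 3t + 4: f₀=10, f₁=6.693878, f₂=4.489796, f₃=3.387755, f₄=3.387755, f₅=4.489796, f₆=6.693878, f₇=10.
(h/2)·[f₀ + 2f₁ + 2f₂ + 2f₃ + 2f₄ + 2f₅ + 2f₆ + f₇] = 0.214286·(78.285714) = 16.7755.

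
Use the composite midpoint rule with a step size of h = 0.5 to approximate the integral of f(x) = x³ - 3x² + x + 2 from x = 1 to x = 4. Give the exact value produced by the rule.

13.96875

h = (4 − 1)/6 = 0.5.
Midpoints m₁,…,m₆ = 1.25, 1.75, 2.25, 2.75, 3.25, 3.75.
f(m₁)=0.515625, f(m₂)=-0.078125, f(m₃)=0.453125, f(m₄)=2.859375, f(m₅)=7.890625, f(m₆)=16.296875.
h·[f(m₁) + f(m₂) + f(m₃) + f(m₄) + f(m₅) + f(m₆)] = 0.5·(27.9375) = 13.96875.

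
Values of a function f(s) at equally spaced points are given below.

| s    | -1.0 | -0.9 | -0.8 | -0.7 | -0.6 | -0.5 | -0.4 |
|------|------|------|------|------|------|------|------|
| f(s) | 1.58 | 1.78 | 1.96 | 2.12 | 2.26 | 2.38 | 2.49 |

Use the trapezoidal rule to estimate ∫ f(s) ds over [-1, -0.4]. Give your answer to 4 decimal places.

h = 0.1, n = 6.
(h/2)·[y₀ + 2y₁ + 2y₂ + 2y₃ + 2y₄ + 2y₅ + y₆] = 0.05·(25.07) = 1.2535.

1.2535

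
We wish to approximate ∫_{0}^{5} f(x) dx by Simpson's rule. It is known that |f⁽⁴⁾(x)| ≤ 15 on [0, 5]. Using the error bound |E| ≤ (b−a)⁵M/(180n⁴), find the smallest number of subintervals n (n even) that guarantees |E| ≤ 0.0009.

Need 46875/(180n⁴) ≤ 0.0009.
n⁴ ≥ 46875/(180·0.0009) = 289352 ⇒ n ≥ 23.1930, so the smallest even n is 24. (n must be even for Simpson's rule.)

24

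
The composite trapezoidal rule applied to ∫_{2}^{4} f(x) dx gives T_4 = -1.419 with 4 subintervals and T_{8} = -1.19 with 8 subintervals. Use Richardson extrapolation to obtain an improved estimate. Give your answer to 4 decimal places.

-1.1137

R = (4·T_{8} − T_4) / 3 = (4·(-1.19) − (-1.419))/3 = (-3.341)/3 = -1.1137.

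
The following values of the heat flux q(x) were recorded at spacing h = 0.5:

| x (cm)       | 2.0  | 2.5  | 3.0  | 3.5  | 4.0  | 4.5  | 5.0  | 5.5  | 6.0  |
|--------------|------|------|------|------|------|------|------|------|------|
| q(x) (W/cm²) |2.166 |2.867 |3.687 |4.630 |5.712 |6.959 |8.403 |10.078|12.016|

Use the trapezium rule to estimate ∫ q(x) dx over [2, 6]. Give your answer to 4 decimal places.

h = 0.5, n = 8.
(h/2)·[y₀ + 2y₁ + 2y₂ + 2y₃ + 2y₄ + 2y₅ + 2y₆ + 2y₇ + y₈] = 0.25·(98.854) = 24.7135.

24.7135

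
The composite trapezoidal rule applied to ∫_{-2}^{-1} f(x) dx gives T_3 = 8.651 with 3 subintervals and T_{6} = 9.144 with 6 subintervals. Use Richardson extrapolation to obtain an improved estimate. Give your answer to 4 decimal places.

9.3083

R = (4·T_{6} − T_3) / 3 = (4·9.144 − 8.651)/3 = (27.925)/3 = 9.3083.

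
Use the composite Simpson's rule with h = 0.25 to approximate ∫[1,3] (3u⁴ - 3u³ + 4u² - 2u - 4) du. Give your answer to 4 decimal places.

103.8698

h = (3 − 1)/8 = 0.25.
Nodes u₀,…,u₈ = 1, 1.25, 1.5, 1.75, 2, 2.25, 2.5, 2.75, 3.
f(u) = 3u⁴ - 3u³ + 4u² - 2u - 4: f₀=-2, f₁=1.21484375, f₂=7.0625, f₃=16.80859375, f₄=32, f₅=54.46484375, f₆=86.3125, f₇=129.93359375, f₈=188.
(h/3)·[f₀ + 4f₁ + 2f₂ + 4f₃ + 2f₄ + 4f₅ + 2f₆ + 4f₇ + f₈] = 0.083333·(1246.4375) = 103.8698.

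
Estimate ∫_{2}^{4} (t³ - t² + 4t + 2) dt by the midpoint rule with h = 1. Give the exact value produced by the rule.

68

h = (4 − 2)/2 = 1.
Midpoints m₁,…,m₂ = 2.5, 3.5.
f(m₁)=21.375, f(m₂)=46.625.
h·[f(m₁) + f(m₂)] = 1·(68) = 68.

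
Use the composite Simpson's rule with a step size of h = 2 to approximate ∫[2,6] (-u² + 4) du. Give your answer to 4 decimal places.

-53.3333

h = (6 − 2)/2 = 2.
Nodes u₀,…,u₂ = 2, 4, 6.
f(u) = -u² + 4: f₀=0, f₁=-12, f₂=-32.
(h/3)·[f₀ + 4f₁ + f₂] = 0.666667·(-80) = -53.3333.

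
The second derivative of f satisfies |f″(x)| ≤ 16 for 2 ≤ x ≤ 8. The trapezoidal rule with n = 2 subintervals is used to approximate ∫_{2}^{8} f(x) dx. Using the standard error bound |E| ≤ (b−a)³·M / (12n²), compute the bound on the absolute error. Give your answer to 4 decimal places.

72.0000

|E| ≤ (6)³·16 / (12·2²) = 3456/48 = 72.0000.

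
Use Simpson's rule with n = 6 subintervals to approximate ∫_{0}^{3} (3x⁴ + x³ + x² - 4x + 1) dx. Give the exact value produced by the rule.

160.125

h = (3 − 0)/6 = 0.5.
Nodes x₀,…,x₆ = 0, 0.5, 1, 1.5, 2, 2.5, 3.
f(x) = 3x⁴ + x³ + x² - 4x + 1: f₀=1, f₁=-0.4375, f₂=2, f₃=15.8125, f₄=53, f₅=130.0625, f₆=268.
(h/3)·[f₀ + 4f₁ + 2f₂ + 4f₃ + 2f₄ + 4f₅ + f₆] = 0.166667·(960.75) = 160.125.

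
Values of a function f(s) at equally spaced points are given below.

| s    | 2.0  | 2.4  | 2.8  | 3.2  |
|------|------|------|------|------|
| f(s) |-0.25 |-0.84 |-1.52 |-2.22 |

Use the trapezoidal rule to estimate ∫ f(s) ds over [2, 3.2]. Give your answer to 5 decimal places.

-1.43800

h = 0.4, n = 3.
(h/2)·[y₀ + 2y₁ + 2y₂ + y₃] = 0.2·(-7.19) = -1.43800.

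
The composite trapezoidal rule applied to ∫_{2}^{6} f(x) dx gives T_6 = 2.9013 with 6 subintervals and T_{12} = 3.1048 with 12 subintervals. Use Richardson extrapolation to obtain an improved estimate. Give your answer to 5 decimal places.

R = (4·T_{12} − T_6) / 3 = (4·3.1048 − 2.9013)/3 = (9.5179)/3 = 3.17263.

3.17263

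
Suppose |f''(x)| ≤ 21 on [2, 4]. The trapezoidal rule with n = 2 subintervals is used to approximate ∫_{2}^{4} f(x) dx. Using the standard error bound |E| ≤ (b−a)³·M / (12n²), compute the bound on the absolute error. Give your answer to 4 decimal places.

3.5000

|E| ≤ (2)³·21 / (12·2²) = 168/48 = 3.5000.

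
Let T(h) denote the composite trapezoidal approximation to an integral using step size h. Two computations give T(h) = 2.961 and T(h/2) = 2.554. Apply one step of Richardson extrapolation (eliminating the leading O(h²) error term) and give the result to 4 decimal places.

2.4183

R = (4·T(h/2) − T(h)) / 3 = (4·2.554 − 2.961)/3 = (7.255)/3 = 2.4183.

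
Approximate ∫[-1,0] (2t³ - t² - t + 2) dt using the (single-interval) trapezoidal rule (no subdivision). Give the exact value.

T = (b−a)/2 · [f(-1) + f(0)] = 0.5·[0 + 2] = 1.

1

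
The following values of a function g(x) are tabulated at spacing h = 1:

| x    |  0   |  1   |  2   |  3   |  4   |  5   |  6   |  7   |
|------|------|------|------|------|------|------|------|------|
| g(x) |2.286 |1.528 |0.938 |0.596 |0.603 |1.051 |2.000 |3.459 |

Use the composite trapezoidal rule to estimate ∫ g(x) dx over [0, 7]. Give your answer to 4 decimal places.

9.5885

h = 1, n = 7.
(h/2)·[y₀ + 2y₁ + 2y₂ + 2y₃ + 2y₄ + 2y₅ + 2y₆ + y₇] = 0.5·(19.177) = 9.5885.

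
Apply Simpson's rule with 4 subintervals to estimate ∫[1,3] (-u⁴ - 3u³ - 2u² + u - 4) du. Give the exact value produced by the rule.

h = (3 − 1)/4 = 0.5.
Nodes u₀,…,u₄ = 1, 1.5, 2, 2.5, 3.
f(u) = -u⁴ - 3u³ - 2u² + u - 4: f₀=-9, f₁=-22.1875, f₂=-50, f₃=-99.9375, f₄=-181.
(h/3)·[f₀ + 4f₁ + 2f₂ + 4f₃ + f₄] = 0.166667·(-778.5) = -129.75.

-129.75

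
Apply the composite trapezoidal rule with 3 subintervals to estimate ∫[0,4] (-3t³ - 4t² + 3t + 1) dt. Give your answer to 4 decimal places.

h = (4 − 0)/3 = 1.333333.
Nodes t₀,…,t₃ = 0, 1.333333, 2.666667, 4.
f(t) = -3t³ - 4t² + 3t + 1: f₀=1, f₁=-9.222222, f₂=-76.333333, f₃=-243.
(h/2)·[f₀ + 2f₁ + 2f₂ + f₃] = 0.666667·(-413.111111) = -275.4074.

-275.4074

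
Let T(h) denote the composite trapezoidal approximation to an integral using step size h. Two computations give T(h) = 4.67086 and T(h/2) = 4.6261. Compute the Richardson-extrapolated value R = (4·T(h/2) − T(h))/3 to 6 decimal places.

R = (4·T(h/2) − T(h)) / 3 = (4·4.6261 − 4.67086)/3 = (13.83354)/3 = 4.611180.

4.611180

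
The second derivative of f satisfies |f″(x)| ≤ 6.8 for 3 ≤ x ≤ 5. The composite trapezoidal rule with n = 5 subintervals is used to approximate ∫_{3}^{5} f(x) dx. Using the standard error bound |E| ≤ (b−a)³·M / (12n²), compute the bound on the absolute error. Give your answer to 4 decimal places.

|E| ≤ (2)³·6.8 / (12·5²) = 54.4/300 = 0.1813.

0.1813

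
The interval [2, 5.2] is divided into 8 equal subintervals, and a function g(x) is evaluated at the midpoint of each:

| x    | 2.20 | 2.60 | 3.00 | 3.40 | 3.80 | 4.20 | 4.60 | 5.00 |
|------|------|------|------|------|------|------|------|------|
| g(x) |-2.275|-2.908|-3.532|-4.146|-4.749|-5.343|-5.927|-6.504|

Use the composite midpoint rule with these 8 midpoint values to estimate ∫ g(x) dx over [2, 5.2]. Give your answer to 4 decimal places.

-14.1536

h = 0.4, n = 8.
h·[y(m₁) + y(m₂) + y(m₃) + y(m₄) + y(m₅) + y(m₆) + y(m₇) + y(m₈)] = 0.4·(-35.384) = -14.1536.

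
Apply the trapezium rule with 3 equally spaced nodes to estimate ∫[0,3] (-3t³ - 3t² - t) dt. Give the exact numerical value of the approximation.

h = (3 − 0)/2 = 1.5.
Nodes t₀,…,t₂ = 0, 1.5, 3.
f(t) = -3t³ - 3t² - t: f₀=0, f₁=-18.375, f₂=-111.
(h/2)·[f₀ + 2f₁ + f₂] = 0.75·(-147.75) = -110.8125.

-110.8125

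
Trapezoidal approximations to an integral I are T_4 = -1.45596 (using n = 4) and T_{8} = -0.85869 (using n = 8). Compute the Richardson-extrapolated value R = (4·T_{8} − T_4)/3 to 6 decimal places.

-0.659600

R = (4·T_{8} − T_4) / 3 = (4·(-0.85869) − (-1.45596))/3 = (-1.97880)/3 = -0.659600.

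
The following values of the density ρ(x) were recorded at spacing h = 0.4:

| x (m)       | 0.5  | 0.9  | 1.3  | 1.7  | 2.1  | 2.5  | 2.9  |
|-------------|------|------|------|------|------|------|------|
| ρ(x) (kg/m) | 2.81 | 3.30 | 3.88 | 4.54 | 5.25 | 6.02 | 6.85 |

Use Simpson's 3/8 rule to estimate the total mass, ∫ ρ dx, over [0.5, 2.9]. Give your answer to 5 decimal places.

11.11350

h = 0.4, n = 6.
(3h/8)·[y₀ + 3y₁ + 3y₂ + 2y₃ + 3y₄ + 3y₅ + y₆] = 0.15·(74.09) = 11.11350.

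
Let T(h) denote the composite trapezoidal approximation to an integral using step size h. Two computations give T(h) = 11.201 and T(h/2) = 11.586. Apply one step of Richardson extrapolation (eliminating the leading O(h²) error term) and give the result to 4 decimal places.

11.7143

R = (4·T(h/2) − T(h)) / 3 = (4·11.586 − 11.201)/3 = (35.143)/3 = 11.7143.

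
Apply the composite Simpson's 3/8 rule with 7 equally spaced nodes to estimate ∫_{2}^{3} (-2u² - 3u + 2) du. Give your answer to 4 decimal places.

h = (3 − 2)/6 = 0.166667.
Nodes u₀,…,u₆ = 2, 2.166667, 2.333333, 2.5, 2.666667, 2.833333, 3.
f(u) = -2u² - 3u + 2: f₀=-12, f₁=-13.888889, f₂=-15.888889, f₃=-18, f₄=-20.222222, f₅=-22.555556, f₆=-25.
(3h/8)·[f₀ + 3f₁ + 3f₂ + 2f₃ + 3f₄ + 3f₅ + f₆] = 0.0625·(-290.666667) = -18.1667.

-18.1667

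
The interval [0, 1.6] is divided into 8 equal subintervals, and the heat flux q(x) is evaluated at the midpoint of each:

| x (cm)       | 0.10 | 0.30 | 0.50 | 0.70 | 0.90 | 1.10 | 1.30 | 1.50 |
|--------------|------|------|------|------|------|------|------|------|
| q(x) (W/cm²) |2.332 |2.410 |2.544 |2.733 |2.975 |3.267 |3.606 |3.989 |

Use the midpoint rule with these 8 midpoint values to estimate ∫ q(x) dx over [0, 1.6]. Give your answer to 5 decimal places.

h = 0.2, n = 8.
h·[y(m₁) + y(m₂) + y(m₃) + y(m₄) + y(m₅) + y(m₆) + y(m₇) + y(m₈)] = 0.2·(23.856) = 4.77120.

4.77120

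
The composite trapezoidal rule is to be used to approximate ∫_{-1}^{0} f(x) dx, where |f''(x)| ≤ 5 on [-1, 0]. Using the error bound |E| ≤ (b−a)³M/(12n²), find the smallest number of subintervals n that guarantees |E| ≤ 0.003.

12

Need 5/(12n²) ≤ 0.003.
n² ≥ 5/(12·0.003) = 138.889 ⇒ n ≥ 11.7851, so the smallest n is 12.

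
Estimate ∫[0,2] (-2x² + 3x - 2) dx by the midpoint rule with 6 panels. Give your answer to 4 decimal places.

-3.2963

h = (2 − 0)/6 = 0.333333.
Midpoints m₁,…,m₆ = 0.166667, 0.5, 0.833333, 1.166667, 1.5, 1.833333.
f(m₁)=-1.555556, f(m₂)=-1, f(m₃)=-0.888889, f(m₄)=-1.222222, f(m₅)=-2, f(m₆)=-3.222222.
h·[f(m₁) + f(m₂) + f(m₃) + f(m₄) + f(m₅) + f(m₆)] = 0.333333·(-9.888889) = -3.2963.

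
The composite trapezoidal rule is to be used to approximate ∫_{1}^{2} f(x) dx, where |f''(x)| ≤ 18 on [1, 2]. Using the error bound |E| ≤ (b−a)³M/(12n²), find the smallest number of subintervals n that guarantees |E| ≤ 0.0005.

Need 18/(12n²) ≤ 0.0005.
n² ≥ 18/(12·0.0005) = 3000 ⇒ n ≥ 54.7723, so the smallest n is 55.

55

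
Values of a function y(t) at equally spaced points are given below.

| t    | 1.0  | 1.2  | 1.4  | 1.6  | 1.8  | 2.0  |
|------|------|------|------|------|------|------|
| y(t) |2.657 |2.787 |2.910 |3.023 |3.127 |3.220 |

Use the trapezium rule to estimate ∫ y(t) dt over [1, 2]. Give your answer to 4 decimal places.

2.9571

h = 0.2, n = 5.
(h/2)·[y₀ + 2y₁ + 2y₂ + 2y₃ + 2y₄ + y₅] = 0.1·(29.571) = 2.9571.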